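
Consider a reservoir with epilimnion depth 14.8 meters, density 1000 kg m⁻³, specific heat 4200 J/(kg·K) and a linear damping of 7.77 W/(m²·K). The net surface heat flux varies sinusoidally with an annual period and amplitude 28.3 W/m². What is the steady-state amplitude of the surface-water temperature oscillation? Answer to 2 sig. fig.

Areal heat capacity C = ρ c_p D = 1000 × 4200 × 14.8 = 6.22×10^7 J m⁻² K⁻¹.
Angular frequency ω = 2π / T = 2π / 3.15×10^7 s = 1.99×10^-7 s⁻¹.
√((Cω)² + λ²) = √((12.4)² + 7.77²) = 14.6 W/(m²·K).
Amplitude A = F₀ / √((Cω)²+λ²) = 28.3 / 14.6 = 1.94 K.

1.9 K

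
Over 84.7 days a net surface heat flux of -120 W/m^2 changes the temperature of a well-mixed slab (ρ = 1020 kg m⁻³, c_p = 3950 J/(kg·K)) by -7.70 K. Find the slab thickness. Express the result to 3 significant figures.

Heat input Q = F Δt = -120 × 7.32×10^6 s = -8.78×10^8 J/m².
Required areal heat capacity C = Q / ΔT = 1.14×10^8 J/(m²·K).
Depth D = C / (ρ c_p) = 1.14×10^8 / (1020 × 3950) = 28.3 m.

28.3 m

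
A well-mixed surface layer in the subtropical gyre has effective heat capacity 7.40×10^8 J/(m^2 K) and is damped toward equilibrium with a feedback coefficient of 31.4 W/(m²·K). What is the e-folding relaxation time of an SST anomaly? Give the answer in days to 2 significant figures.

Areal heat capacity C = 7.40×10^8 J/(m^2 K) (given).
Relaxation time τ = C / λ = 7.40×10^8 / 31.4 = 2.36×10^7 s.
In days: 2.36×10^7 s / (86400 s/day) = 273 days.

270 days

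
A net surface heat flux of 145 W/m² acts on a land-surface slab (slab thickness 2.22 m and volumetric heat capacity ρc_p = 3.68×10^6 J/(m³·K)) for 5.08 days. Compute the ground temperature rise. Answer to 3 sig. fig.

7.79 K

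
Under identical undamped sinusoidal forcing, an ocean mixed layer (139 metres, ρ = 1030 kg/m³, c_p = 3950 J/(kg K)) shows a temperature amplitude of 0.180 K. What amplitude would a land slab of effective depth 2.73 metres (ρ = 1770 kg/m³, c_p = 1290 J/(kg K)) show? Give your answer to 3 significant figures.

C_ocean = 5.66×10^8 J/(m²·K); C_land = 6.23×10^6 J/(m²·K).
A ∝ 1/C ⇒ A_land = A_ocean × C_ocean/C_land = 0.180 × 90.7 = 16.3 K.

16.3 K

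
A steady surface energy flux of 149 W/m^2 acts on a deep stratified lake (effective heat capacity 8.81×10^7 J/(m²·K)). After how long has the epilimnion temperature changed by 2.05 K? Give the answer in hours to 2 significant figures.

Areal heat capacity C = 8.81×10^7 J/(m²·K) (given).
Time required: Δt = C ΔT / F = 8.81×10^7 × 2.05 / 149 = 1.21×10^6 s.
In hours: 1.21×10^6 s / (3600 s/hour) = 337 hours.

340 hours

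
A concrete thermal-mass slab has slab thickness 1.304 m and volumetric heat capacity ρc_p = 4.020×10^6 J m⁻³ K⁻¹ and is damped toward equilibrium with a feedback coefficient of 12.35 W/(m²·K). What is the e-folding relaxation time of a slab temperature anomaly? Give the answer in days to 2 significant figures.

Areal heat capacity C = ρc_p × D = 4.020×10^6 × 1.304 = 5.24×10^6 J/(m^2 K).
Relaxation time τ = C / λ = 5.24×10^6 / 12.35 = 4.24×10^5 s.
In days: 4.24×10^5 s / (86400 s/day) = 4.91 days.

4.9 days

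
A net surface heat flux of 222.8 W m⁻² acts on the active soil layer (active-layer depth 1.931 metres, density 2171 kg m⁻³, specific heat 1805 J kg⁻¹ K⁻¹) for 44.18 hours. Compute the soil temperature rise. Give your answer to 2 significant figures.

Areal heat capacity C = ρ c_p D = 2171 × 1805 × 1.931 = 7.57×10^6 J m⁻² K⁻¹.
Net heat input Q = F Δt = 222.8 × (44.18 hours × 3600 s/hour) = 3.54×10^7 J/m².
ΔT = Q / C = 3.54×10^7 / 7.57×10^6 = 4.68 K.

4.7 K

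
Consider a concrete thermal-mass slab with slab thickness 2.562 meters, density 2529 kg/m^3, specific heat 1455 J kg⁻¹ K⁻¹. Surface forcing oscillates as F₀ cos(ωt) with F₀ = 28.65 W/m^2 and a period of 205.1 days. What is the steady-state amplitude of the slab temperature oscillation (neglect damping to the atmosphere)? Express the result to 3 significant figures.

8.57 K

Areal heat capacity C = ρ c_p D = 2529 × 1455 × 2.562 = 9.43×10^6 J/(m²·K).
Angular frequency ω = 2π / T = 2π / 1.77×10^7 s = 3.55×10^-7 s⁻¹.
Cω = 9.43×10^6 × 3.55×10^-7 = 3.34 W/(m²·K).
Amplitude A = F₀ / (Cω) = 28.65 / 3.34 = 8.57 K.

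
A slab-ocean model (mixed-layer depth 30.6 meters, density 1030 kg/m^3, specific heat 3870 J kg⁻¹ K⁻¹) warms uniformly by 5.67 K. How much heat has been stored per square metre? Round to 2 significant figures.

Areal heat capacity C = ρ c_p D = 1030 × 3870 × 30.6 = 1.22×10^8 J/(m^2 K).
ΔQ = C ΔT = 1.22×10^8 × 5.67 = 6.92×10^8 J/m².

6.9×10^8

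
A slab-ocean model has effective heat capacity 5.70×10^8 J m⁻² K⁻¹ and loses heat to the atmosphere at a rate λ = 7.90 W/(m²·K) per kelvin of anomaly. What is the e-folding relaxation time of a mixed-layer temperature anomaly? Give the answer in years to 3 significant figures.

Areal heat capacity C = 5.70×10^8 J m⁻² K⁻¹ (given).
Relaxation time τ = C / λ = 5.70×10^8 / 7.90 = 7.22×10^7 s.
In years: 7.22×10^7 s / (3.156×10^7 s/year) = 2.29 years.

2.29 years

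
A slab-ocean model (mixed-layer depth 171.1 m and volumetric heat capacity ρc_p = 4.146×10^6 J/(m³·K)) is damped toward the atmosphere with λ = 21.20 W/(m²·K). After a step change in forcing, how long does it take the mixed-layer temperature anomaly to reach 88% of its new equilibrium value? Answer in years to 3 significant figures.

Areal heat capacity C = ρc_p × D = 4.146×10^6 × 171.1 = 7.09×10^8 J/(m^2 K).
τ = C / λ = 7.09×10^8 / 21.20 = 3.35×10^7 s.
Fraction reached: 1 − e^(−t/τ) = 0.88 ⇒ t = −τ ln(1 − 0.88) = τ × 2.12.
t = 7.09×10^7 s = 2.25 years.

2.25 years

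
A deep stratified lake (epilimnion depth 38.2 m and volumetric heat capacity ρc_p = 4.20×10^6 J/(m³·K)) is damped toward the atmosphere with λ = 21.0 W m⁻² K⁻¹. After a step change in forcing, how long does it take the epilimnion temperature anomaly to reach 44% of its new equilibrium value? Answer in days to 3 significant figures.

51.3 days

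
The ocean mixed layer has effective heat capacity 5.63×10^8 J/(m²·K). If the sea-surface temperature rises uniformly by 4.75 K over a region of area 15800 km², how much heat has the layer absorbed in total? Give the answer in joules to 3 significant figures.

Areal heat capacity C = 5.63×10^8 J/(m²·K) (given).
Heat per unit area: q = C ΔT = 5.63×10^8 × 4.75 = 2.67×10^9 J/m².
Total heat: Q = q × A = 2.67×10^9 × (15800 × 10⁶ m²) = 4.23×10^19 J.

4.23×10^19 J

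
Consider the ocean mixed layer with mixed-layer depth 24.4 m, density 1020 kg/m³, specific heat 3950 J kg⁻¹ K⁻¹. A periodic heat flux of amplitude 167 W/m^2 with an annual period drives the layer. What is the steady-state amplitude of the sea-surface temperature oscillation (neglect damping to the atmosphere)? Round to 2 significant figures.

8.5 K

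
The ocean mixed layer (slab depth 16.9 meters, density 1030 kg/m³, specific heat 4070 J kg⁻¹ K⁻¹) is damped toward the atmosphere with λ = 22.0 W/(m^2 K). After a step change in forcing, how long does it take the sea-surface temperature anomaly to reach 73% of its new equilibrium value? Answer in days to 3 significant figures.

48.8 days

Areal heat capacity C = ρ c_p D = 1030 × 4070 × 16.9 = 7.08×10^7 J/(m^2 K).
τ = C / λ = 7.08×10^7 / 22.0 = 3.22×10^6 s.
Fraction reached: 1 − e^(−t/τ) = 0.73 ⇒ t = −τ ln(1 − 0.73) = τ × 1.31.
t = 4.22×10^6 s = 48.8 days.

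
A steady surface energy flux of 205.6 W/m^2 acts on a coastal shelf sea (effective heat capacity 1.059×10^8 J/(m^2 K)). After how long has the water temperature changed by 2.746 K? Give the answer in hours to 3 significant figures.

393 hours

Areal heat capacity C = 1.059×10^8 J/(m^2 K) (given).
Time required: Δt = C ΔT / F = 1.06×10^8 × 2.746 / 205.6 = 1.41×10^6 s.
In hours: 1.41×10^6 s / (3600 s/hour) = 393 hours.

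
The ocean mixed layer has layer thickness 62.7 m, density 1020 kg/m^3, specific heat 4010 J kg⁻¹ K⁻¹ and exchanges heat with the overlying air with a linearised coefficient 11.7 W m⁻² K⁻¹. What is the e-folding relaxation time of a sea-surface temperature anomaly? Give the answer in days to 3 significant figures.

254 days

Areal heat capacity C = ρ c_p D = 1020 × 4010 × 62.7 = 2.56×10^8 J m⁻² K⁻¹.
Relaxation time τ = C / λ = 2.56×10^8 / 11.7 = 2.19×10^7 s.
In days: 2.19×10^7 s / (86400 s/day) = 254 days.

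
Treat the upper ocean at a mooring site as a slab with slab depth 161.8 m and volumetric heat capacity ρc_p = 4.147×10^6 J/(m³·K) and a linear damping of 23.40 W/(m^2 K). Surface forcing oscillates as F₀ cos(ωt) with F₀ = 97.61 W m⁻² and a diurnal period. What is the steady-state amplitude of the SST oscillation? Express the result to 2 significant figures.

0.0020 K

Areal heat capacity C = ρc_p × D = 4.147×10^6 × 161.8 = 6.71×10^8 J/(m²·K).
Angular frequency ω = 2π / T = 2π / 86400 s = 7.27×10^-5 s⁻¹.
√((Cω)² + λ²) = √((48800)² + 23.40²) = 48800 W/(m²·K).
Amplitude A = F₀ / √((Cω)²+λ²) = 97.61 / 48800 = 0.00200 K.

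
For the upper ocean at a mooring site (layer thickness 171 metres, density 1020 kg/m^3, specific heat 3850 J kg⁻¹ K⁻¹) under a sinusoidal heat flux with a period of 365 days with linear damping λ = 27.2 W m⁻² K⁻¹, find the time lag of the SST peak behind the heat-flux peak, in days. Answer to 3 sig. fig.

Areal heat capacity C = ρ c_p D = 1020 × 3850 × 171 = 6.72×10^8 J/(m^2 K).
ω = 2π / 3.15×10^7 s = 1.99×10^-7 s⁻¹.
Phase lag φ = arctan(Cω/λ) = arctan(134/27.2) = 1.37 rad.
Time lag = φ / ω = 1.37 / 1.99×10^-7 = 6.88×10^6 s = 79.6 days.

79.6 days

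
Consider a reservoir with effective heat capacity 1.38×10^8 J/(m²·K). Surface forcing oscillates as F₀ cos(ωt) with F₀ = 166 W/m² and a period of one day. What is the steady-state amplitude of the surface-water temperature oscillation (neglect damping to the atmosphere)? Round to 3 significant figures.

Areal heat capacity C = 1.38×10^8 J/(m²·K) (given).
Angular frequency ω = 2π / T = 2π / 86400 s = 7.27×10^-5 s⁻¹.
Cω = 1.38×10^8 × 7.27×10^-5 = 10000 W/(m²·K).
Amplitude A = F₀ / (Cω) = 166 / 10000 = 0.0165 K.

0.0165 K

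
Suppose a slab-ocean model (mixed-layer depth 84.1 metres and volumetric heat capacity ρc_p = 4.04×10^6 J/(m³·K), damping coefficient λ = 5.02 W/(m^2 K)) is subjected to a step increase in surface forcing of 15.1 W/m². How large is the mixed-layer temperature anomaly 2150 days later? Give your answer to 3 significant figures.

Areal heat capacity C = ρc_p × D = 4.04×10^6 × 84.1 = 3.40×10^8 J m⁻² K⁻¹.
τ = C / λ = 3.40×10^8 / 5.02 = 6.77×10^7 s.
Equilibrium anomaly ΔT_eq = F / λ = 15.1 / 5.02 = 3.01 K.
t = 2150 days = 1.86×10^8 s, so t/τ = 2.74.
ΔT(t) = ΔT_eq (1 − e^(−t/τ)) = 3.01 × (1 − e^−2.74) = 2.81 K.

2.81 K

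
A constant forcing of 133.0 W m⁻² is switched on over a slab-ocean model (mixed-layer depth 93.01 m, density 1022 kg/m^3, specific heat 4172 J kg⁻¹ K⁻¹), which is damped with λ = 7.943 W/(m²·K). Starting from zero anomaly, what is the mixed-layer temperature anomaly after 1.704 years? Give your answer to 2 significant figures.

11 K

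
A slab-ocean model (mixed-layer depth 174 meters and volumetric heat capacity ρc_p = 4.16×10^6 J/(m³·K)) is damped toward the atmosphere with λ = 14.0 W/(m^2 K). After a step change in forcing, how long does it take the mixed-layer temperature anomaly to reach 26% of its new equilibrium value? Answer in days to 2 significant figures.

Areal heat capacity C = ρc_p × D = 4.16×10^6 × 174 = 7.24×10^8 J/(m^2 K).
τ = C / λ = 7.24×10^8 / 14.0 = 5.17×10^7 s.
Fraction reached: 1 − e^(−t/τ) = 0.26 ⇒ t = −τ ln(1 − 0.26) = τ × 0.301.
t = 1.56×10^7 s = 180 days.

180 days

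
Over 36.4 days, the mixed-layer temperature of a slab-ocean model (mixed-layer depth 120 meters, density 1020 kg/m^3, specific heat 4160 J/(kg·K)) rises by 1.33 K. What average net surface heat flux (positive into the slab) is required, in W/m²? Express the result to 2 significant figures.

220

Areal heat capacity C = ρ c_p D = 1020 × 4160 × 120 = 5.09×10^8 J/(m²·K).
Required heat per unit area: Q = C ΔT = 5.09×10^8 × 1.33 = 6.77×10^8 J/m².
Flux F = Q / Δt = 6.77×10^8 / 3.14×10^6 s = 215 W/m².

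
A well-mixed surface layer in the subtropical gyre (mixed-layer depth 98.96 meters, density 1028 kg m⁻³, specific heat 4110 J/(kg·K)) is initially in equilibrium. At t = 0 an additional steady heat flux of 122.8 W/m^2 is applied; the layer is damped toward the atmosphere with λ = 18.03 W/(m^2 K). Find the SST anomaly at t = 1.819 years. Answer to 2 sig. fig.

Areal heat capacity C = ρ c_p D = 1028 × 4110 × 98.96 = 4.18×10^8 J/(m²·K).
τ = C / λ = 4.18×10^8 / 18.03 = 2.32×10^7 s.
Equilibrium anomaly ΔT_eq = F / λ = 122.8 / 18.03 = 6.81 K.
t = 1.819 years = 5.74×10^7 s, so t/τ = 2.48.
ΔT(t) = ΔT_eq (1 − e^(−t/τ)) = 6.81 × (1 − e^−2.48) = 6.24 K.

6.2 K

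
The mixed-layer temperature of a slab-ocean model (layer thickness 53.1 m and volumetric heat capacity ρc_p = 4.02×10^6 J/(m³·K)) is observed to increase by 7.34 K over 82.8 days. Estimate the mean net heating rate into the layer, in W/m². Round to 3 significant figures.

219

Areal heat capacity C = ρc_p × D = 4.02×10^6 × 53.1 = 2.13×10^8 J m⁻² K⁻¹.
Required heat per unit area: Q = C ΔT = 2.13×10^8 × 7.34 = 1.57×10^9 J/m².
Flux F = Q / Δt = 1.57×10^9 / 7.15×10^6 s = 219 W/m².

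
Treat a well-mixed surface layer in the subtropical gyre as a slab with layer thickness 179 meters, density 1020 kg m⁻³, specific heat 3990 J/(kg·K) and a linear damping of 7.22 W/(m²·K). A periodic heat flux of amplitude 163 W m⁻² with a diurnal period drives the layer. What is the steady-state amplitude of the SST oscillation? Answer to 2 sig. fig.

0.0031 K

Areal heat capacity C = ρ c_p D = 1020 × 3990 × 179 = 7.28×10^8 J/(m^2 K).
Angular frequency ω = 2π / T = 2π / 86400 s = 7.27×10^-5 s⁻¹.
√((Cω)² + λ²) = √((53000)² + 7.22²) = 53000 W/(m²·K).
Amplitude A = F₀ / √((Cω)²+λ²) = 163 / 53000 = 0.00308 K.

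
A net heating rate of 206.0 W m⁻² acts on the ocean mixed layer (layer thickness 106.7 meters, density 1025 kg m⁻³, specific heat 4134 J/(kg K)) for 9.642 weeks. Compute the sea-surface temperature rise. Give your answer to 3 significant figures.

2.66 K

Areal heat capacity C = ρ c_p D = 1025 × 4134 × 106.7 = 4.52×10^8 J m⁻² K⁻¹.
Net heat input Q = F Δt = 206.0 × (9.642 weeks × 6.048×10^5 s/week) = 1.20×10^9 J/m².
ΔT = Q / C = 1.20×10^9 / 4.52×10^8 = 2.66 K.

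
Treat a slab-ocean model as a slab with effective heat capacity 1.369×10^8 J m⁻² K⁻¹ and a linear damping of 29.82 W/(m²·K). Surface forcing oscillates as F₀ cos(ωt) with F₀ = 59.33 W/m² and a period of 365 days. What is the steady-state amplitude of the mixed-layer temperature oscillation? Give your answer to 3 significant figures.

Areal heat capacity C = 1.369×10^8 J m⁻² K⁻¹ (given).
Angular frequency ω = 2π / T = 2π / 3.15×10^7 s = 1.99×10^-7 s⁻¹.
√((Cω)² + λ²) = √((27.3)² + 29.82²) = 40.4 W/(m²·K).
Amplitude A = F₀ / √((Cω)²+λ²) = 59.33 / 40.4 = 1.47 K.

1.47 K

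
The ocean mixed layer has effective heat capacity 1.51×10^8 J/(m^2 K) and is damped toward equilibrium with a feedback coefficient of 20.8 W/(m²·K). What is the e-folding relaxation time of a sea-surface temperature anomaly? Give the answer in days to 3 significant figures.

Areal heat capacity C = 1.51×10^8 J/(m^2 K) (given).
Relaxation time τ = C / λ = 1.51×10^8 / 20.8 = 7.26×10^6 s.
In days: 7.26×10^6 s / (86400 s/day) = 84.0 days.

84.0 days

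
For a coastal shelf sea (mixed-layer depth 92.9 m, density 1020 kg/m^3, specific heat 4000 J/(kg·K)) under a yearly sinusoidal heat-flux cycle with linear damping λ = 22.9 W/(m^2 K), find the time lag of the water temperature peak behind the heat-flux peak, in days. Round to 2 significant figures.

74 days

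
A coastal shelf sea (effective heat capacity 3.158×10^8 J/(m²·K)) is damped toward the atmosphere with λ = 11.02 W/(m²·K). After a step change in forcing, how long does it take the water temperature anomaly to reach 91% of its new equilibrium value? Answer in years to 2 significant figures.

Areal heat capacity C = 3.158×10^8 J/(m²·K) (given).
τ = C / λ = 3.16×10^8 / 11.02 = 2.87×10^7 s.
Fraction reached: 1 − e^(−t/τ) = 0.91 ⇒ t = −τ ln(1 − 0.91) = τ × 2.41.
t = 6.90×10^7 s = 2.19 years.

2.2 years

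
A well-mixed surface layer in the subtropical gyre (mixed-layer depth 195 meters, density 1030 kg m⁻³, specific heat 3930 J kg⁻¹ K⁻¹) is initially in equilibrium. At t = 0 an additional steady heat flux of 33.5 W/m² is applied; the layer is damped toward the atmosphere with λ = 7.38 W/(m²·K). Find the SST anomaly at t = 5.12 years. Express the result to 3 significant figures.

Areal heat capacity C = ρ c_p D = 1030 × 3930 × 195 = 7.89×10^8 J/(m²·K).
τ = C / λ = 7.89×10^8 / 7.38 = 1.07×10^8 s.
Equilibrium anomaly ΔT_eq = F / λ = 33.5 / 7.38 = 4.54 K.
t = 5.12 years = 1.62×10^8 s, so t/τ = 1.51.
ΔT(t) = ΔT_eq (1 − e^(−t/τ)) = 4.54 × (1 − e^−1.51) = 3.54 K.

3.54 K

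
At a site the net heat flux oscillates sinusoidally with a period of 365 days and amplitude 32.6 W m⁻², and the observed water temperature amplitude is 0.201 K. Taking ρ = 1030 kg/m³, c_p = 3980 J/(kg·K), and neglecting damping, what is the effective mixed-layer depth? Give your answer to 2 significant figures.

200 m

ω = 2π / 3.15×10^7 s = 1.99×10^-7 s⁻¹.
Required C = F₀ / (A ω) = 32.6 / (0.201 × 1.99×10^-7) = 8.14×10^8 J/(m²·K).
D = C / (ρ c_p) = 8.14×10^8 / (1030 × 3980) = 199 m.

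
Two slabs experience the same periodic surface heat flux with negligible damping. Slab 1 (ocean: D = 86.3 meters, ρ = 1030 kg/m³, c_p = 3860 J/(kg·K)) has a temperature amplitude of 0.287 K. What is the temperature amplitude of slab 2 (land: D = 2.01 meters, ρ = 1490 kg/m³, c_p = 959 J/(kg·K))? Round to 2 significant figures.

34 K

C_ocean = 3.43×10^8 J/(m²·K); C_land = 2.87×10^6 J/(m²·K).
A ∝ 1/C ⇒ A_land = A_ocean × C_ocean/C_land = 0.287 × 119 = 34.3 K.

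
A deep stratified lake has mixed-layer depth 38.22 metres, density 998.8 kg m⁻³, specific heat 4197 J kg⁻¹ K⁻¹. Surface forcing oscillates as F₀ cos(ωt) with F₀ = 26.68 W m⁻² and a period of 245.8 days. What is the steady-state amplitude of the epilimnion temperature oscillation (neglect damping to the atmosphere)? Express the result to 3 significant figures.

0.563 K

Areal heat capacity C = ρ c_p D = 998.8 × 4197 × 38.22 = 1.60×10^8 J/(m^2 K).
Angular frequency ω = 2π / T = 2π / 2.12×10^7 s = 2.96×10^-7 s⁻¹.
Cω = 1.60×10^8 × 2.96×10^-7 = 47.4 W/(m²·K).
Amplitude A = F₀ / (Cω) = 26.68 / 47.4 = 0.563 K.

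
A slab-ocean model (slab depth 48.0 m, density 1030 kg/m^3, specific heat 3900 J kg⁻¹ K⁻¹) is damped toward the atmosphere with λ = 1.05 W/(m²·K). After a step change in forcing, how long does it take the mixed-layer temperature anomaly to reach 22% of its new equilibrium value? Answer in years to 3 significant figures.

1.45 years

Areal heat capacity C = ρ c_p D = 1030 × 3900 × 48.0 = 1.93×10^8 J/(m^2 K).
τ = C / λ = 1.93×10^8 / 1.05 = 1.84×10^8 s.
Fraction reached: 1 − e^(−t/τ) = 0.22 ⇒ t = −τ ln(1 − 0.22) = τ × 0.248.
t = 4.56×10^7 s = 1.45 years.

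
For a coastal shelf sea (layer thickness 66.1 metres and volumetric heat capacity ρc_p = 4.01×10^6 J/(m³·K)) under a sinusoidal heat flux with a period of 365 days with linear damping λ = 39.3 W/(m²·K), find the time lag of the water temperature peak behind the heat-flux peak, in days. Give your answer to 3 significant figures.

54.1 days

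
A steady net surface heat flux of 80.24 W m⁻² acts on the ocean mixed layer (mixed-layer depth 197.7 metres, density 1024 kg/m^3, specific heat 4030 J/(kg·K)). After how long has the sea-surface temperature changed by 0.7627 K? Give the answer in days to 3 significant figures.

89.8 days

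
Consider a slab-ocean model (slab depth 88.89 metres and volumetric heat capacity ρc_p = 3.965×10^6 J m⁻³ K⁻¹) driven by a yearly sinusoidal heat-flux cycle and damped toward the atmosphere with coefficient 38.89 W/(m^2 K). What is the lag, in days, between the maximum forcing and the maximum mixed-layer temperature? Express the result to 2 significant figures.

62 days

Areal heat capacity C = ρc_p × D = 3.965×10^6 × 88.89 = 3.52×10^8 J/(m^2 K).
ω = 2π / 3.15×10^7 s = 1.99×10^-7 s⁻¹.
Phase lag φ = arctan(Cω/λ) = arctan(70.2/38.89) = 1.07 rad.
Time lag = φ / ω = 1.07 / 1.99×10^-7 = 5.35×10^6 s = 61.9 days.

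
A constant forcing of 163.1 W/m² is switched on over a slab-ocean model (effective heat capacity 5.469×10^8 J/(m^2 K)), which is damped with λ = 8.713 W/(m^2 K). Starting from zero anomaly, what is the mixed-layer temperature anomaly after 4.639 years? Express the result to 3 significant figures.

16.9 K

Areal heat capacity C = 5.469×10^8 J/(m^2 K) (given).
τ = C / λ = 5.47×10^8 / 8.713 = 6.28×10^7 s.
Equilibrium anomaly ΔT_eq = F / λ = 163.1 / 8.713 = 18.7 K.
t = 4.639 years = 1.46×10^8 s, so t/τ = 2.33.
ΔT(t) = ΔT_eq (1 − e^(−t/τ)) = 18.7 × (1 − e^−2.33) = 16.9 K.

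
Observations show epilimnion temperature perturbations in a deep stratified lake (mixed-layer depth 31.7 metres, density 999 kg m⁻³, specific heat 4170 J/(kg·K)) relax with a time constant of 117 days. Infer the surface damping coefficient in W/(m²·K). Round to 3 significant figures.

13.1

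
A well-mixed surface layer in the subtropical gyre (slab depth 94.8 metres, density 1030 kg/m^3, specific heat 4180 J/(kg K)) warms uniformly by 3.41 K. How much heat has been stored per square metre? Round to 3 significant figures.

1.39×10^9

Areal heat capacity C = ρ c_p D = 1030 × 4180 × 94.8 = 4.08×10^8 J m⁻² K⁻¹.
ΔQ = C ΔT = 4.08×10^8 × 3.41 = 1.39×10^9 J/m².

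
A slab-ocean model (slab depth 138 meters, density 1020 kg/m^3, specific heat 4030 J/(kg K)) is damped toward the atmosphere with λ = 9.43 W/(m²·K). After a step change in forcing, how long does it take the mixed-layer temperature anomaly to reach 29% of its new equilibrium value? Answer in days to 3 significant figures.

238 days

Areal heat capacity C = ρ c_p D = 1020 × 4030 × 138 = 5.67×10^8 J/(m^2 K).
τ = C / λ = 5.67×10^8 / 9.43 = 6.02×10^7 s.
Fraction reached: 1 − e^(−t/τ) = 0.29 ⇒ t = −τ ln(1 − 0.29) = τ × 0.342.
t = 2.06×10^7 s = 238 days.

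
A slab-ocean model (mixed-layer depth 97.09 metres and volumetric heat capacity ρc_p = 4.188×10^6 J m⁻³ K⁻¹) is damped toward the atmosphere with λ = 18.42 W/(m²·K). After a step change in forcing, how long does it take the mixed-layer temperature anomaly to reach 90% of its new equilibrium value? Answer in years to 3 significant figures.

1.61 years

Areal heat capacity C = ρc_p × D = 4.188×10^6 × 97.09 = 4.07×10^8 J m⁻² K⁻¹.
τ = C / λ = 4.07×10^8 / 18.42 = 2.21×10^7 s.
Fraction reached: 1 − e^(−t/τ) = 0.90 ⇒ t = −τ ln(1 − 0.90) = τ × 2.30.
t = 5.08×10^7 s = 1.61 years.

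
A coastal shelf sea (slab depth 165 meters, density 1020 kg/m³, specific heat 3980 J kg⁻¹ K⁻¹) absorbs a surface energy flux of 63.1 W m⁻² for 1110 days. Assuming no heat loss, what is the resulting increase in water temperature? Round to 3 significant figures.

9.03 K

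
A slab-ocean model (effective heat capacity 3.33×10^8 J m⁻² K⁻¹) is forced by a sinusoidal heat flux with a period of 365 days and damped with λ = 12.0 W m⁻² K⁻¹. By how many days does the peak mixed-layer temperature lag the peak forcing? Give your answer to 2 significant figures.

81 days

Areal heat capacity C = 3.33×10^8 J m⁻² K⁻¹ (given).
ω = 2π / 3.15×10^7 s = 1.99×10^-7 s⁻¹.
Phase lag φ = arctan(Cω/λ) = arctan(66.3/12.0) = 1.39 rad.
Time lag = φ / ω = 1.39 / 1.99×10^-7 = 6.99×10^6 s = 80.9 days.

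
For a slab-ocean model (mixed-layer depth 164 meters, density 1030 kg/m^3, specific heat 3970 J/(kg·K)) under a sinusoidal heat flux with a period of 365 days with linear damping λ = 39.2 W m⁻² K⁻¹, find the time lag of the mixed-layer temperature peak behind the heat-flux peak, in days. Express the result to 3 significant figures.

Areal heat capacity C = ρ c_p D = 1030 × 3970 × 164 = 6.71×10^8 J m⁻² K⁻¹.
ω = 2π / 3.15×10^7 s = 1.99×10^-7 s⁻¹.
Phase lag φ = arctan(Cω/λ) = arctan(134/39.2) = 1.29 rad.
Time lag = φ / ω = 1.29 / 1.99×10^-7 = 6.45×10^6 s = 74.7 days.

74.7 days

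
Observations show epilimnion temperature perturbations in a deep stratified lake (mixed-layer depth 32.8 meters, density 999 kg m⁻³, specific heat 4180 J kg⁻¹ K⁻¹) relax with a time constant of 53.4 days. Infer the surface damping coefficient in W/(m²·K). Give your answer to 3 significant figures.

Areal heat capacity C = ρ c_p D = 999 × 4180 × 32.8 = 1.37×10^8 J/(m²·K).
τ = 53.4 days = 4.61×10^6 s.
λ = C / τ = 1.37×10^8 / 4.61×10^6 = 29.7 W/(m²·K).

29.7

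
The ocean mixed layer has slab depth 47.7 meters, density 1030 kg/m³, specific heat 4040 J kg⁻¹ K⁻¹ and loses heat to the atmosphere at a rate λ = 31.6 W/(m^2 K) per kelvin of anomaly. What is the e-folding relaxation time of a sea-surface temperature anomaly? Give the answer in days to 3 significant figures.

Areal heat capacity C = ρ c_p D = 1030 × 4040 × 47.7 = 1.98×10^8 J/(m^2 K).
Relaxation time τ = C / λ = 1.98×10^8 / 31.6 = 6.28×10^6 s.
In days: 6.28×10^6 s / (86400 s/day) = 72.7 days.

72.7 days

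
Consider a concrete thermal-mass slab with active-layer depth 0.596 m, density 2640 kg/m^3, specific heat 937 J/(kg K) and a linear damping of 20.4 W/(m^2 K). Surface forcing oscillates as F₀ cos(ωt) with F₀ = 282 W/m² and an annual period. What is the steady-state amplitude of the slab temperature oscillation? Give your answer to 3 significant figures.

13.8 K

Areal heat capacity C = ρ c_p D = 2640 × 937 × 0.596 = 1.47×10^6 J m⁻² K⁻¹.
Angular frequency ω = 2π / T = 2π / 3.15×10^7 s = 1.99×10^-7 s⁻¹.
√((Cω)² + λ²) = √((0.294)² + 20.4²) = 20.4 W/(m²·K).
Amplitude A = F₀ / √((Cω)²+λ²) = 282 / 20.4 = 13.8 K.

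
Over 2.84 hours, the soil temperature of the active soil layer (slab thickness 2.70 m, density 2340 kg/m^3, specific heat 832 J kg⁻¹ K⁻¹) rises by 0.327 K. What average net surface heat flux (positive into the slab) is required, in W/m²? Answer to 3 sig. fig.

168

Areal heat capacity C = ρ c_p D = 2340 × 832 × 2.70 = 5.26×10^6 J/(m^2 K).
Required heat per unit area: Q = C ΔT = 5.26×10^6 × 0.327 = 1.72×10^6 J/m².
Flux F = Q / Δt = 1.72×10^6 / 10200 s = 168 W/m².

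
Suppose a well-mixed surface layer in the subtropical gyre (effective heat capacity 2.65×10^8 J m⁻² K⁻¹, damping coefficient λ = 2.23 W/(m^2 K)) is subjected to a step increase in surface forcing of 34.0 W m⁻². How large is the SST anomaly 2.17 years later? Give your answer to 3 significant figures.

6.68 K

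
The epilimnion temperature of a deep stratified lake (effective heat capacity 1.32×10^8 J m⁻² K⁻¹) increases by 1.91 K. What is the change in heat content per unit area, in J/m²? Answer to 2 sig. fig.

Areal heat capacity C = 1.32×10^8 J m⁻² K⁻¹ (given).
ΔQ = C ΔT = 1.32×10^8 × 1.91 = 2.52×10^8 J/m².

2.5×10^8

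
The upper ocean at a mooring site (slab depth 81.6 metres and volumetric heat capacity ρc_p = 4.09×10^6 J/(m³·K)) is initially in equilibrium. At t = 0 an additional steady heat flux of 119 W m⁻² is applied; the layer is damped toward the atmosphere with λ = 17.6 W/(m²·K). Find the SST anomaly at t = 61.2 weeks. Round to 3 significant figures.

5.80 K

Areal heat capacity C = ρc_p × D = 4.09×10^6 × 81.6 = 3.34×10^8 J m⁻² K⁻¹.
τ = C / λ = 3.34×10^8 / 17.6 = 1.90×10^7 s.
Equilibrium anomaly ΔT_eq = F / λ = 119 / 17.6 = 6.76 K.
t = 61.2 weeks = 3.70×10^7 s, so t/τ = 1.95.
ΔT(t) = ΔT_eq (1 − e^(−t/τ)) = 6.76 × (1 − e^−1.95) = 5.80 K.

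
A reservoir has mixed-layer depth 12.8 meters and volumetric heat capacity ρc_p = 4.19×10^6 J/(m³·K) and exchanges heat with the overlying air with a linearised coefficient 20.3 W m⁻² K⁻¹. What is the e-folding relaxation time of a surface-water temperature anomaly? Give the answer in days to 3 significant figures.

30.6 days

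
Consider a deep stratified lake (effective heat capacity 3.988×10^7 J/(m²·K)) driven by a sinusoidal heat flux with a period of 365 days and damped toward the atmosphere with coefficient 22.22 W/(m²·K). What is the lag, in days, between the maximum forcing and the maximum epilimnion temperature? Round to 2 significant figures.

20 days

Areal heat capacity C = 3.988×10^7 J/(m²·K) (given).
ω = 2π / 3.15×10^7 s = 1.99×10^-7 s⁻¹.
Phase lag φ = arctan(Cω/λ) = arctan(7.95/22.22) = 0.343 rad.
Time lag = φ / ω = 0.343 / 1.99×10^-7 = 1.72×10^6 s = 19.9 days.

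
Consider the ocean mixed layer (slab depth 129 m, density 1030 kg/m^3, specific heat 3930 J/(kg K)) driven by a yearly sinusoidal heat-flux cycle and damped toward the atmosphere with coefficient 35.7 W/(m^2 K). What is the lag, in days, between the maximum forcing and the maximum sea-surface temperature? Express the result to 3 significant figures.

72.0 days

Areal heat capacity C = ρ c_p D = 1030 × 3930 × 129 = 5.22×10^8 J m⁻² K⁻¹.
ω = 2π / 3.15×10^7 s = 1.99×10^-7 s⁻¹.
Phase lag φ = arctan(Cω/λ) = arctan(104/35.7) = 1.24 rad.
Time lag = φ / ω = 1.24 / 1.99×10^-7 = 6.22×10^6 s = 72.0 days.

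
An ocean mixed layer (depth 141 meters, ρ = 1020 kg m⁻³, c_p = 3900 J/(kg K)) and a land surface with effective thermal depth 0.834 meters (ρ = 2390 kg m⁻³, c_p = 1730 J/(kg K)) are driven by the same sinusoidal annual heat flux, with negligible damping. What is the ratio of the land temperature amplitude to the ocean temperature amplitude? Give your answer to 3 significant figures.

163

C_ocean = 1020 × 3900 × 141 = 5.61×10^8 J/(m²·K).
C_land = 2390 × 1730 × 0.834 = 3.45×10^6 J/(m²·K).
Undamped amplitude ∝ 1/C, so A_land/A_ocean = C_ocean/C_land = 163.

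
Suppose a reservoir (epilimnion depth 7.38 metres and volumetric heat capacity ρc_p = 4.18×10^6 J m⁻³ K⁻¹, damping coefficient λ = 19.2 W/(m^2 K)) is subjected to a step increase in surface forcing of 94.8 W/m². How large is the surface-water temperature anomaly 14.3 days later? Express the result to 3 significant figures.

Areal heat capacity C = ρc_p × D = 4.18×10^6 × 7.38 = 3.08×10^7 J m⁻² K⁻¹.
τ = C / λ = 3.08×10^7 / 19.2 = 1.61×10^6 s.
Equilibrium anomaly ΔT_eq = F / λ = 94.8 / 19.2 = 4.94 K.
t = 14.3 days = 1.24×10^6 s, so t/τ = 0.769.
ΔT(t) = ΔT_eq (1 − e^(−t/τ)) = 4.94 × (1 − e^−0.769) = 2.65 K.

2.65 K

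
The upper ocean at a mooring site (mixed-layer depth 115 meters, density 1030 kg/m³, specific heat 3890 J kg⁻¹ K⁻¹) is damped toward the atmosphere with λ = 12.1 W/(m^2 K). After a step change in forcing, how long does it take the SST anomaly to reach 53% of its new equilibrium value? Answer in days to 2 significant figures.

Areal heat capacity C = ρ c_p D = 1030 × 3890 × 115 = 4.61×10^8 J/(m^2 K).
τ = C / λ = 4.61×10^8 / 12.1 = 3.81×10^7 s.
Fraction reached: 1 − e^(−t/τ) = 0.53 ⇒ t = −τ ln(1 − 0.53) = τ × 0.755.
t = 2.88×10^7 s = 333 days.

330 days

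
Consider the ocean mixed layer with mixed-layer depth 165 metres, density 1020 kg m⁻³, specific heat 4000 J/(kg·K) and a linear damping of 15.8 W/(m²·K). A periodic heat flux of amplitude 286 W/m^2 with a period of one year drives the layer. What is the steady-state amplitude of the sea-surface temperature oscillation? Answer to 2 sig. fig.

Areal heat capacity C = ρ c_p D = 1020 × 4000 × 165 = 6.73×10^8 J m⁻² K⁻¹.
Angular frequency ω = 2π / T = 2π / 3.15×10^7 s = 1.99×10^-7 s⁻¹.
√((Cω)² + λ²) = √((134)² + 15.8²) = 135 W/(m²·K).
Amplitude A = F₀ / √((Cω)²+λ²) = 286 / 135 = 2.12 K.

2.1 K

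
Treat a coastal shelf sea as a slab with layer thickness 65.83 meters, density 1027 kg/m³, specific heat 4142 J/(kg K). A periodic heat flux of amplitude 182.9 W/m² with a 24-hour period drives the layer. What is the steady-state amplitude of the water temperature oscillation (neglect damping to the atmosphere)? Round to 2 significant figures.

Areal heat capacity C = ρ c_p D = 1027 × 4142 × 65.83 = 2.80×10^8 J/(m²·K).
Angular frequency ω = 2π / T = 2π / 86400 s = 7.27×10^-5 s⁻¹.
Cω = 2.80×10^8 × 7.27×10^-5 = 20400 W/(m²·K).
Amplitude A = F₀ / (Cω) = 182.9 / 20400 = 0.00898 K.

0.0090 K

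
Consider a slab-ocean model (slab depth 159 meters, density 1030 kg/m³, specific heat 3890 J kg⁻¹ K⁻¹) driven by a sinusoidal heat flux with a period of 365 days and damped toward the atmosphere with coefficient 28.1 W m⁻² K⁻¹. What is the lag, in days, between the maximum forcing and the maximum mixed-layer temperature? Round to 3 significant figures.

78.6 days

Areal heat capacity C = ρ c_p D = 1030 × 3890 × 159 = 6.37×10^8 J/(m^2 K).
ω = 2π / 3.15×10^7 s = 1.99×10^-7 s⁻¹.
Phase lag φ = arctan(Cω/λ) = arctan(127/28.1) = 1.35 rad.
Time lag = φ / ω = 1.35 / 1.99×10^-7 = 6.79×10^6 s = 78.6 days.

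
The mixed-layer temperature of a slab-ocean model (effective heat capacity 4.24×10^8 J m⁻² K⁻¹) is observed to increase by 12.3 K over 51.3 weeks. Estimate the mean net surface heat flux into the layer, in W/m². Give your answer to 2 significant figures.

Areal heat capacity C = 4.24×10^8 J m⁻² K⁻¹ (given).
Required heat per unit area: Q = C ΔT = 4.24×10^8 × 12.3 = 5.22×10^9 J/m².
Flux F = Q / Δt = 5.22×10^9 / 3.10×10^7 s = 168 W/m².

170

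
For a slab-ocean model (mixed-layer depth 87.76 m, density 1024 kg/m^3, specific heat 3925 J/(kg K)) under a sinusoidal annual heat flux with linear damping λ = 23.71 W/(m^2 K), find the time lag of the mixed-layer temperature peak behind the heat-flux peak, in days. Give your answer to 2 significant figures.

72 days

Areal heat capacity C = ρ c_p D = 1024 × 3925 × 87.76 = 3.53×10^8 J m⁻² K⁻¹.
ω = 2π / 3.15×10^7 s = 1.99×10^-7 s⁻¹.
Phase lag φ = arctan(Cω/λ) = arctan(70.3/23.71) = 1.25 rad.
Time lag = φ / ω = 1.25 / 1.99×10^-7 = 6.25×10^6 s = 72.3 days.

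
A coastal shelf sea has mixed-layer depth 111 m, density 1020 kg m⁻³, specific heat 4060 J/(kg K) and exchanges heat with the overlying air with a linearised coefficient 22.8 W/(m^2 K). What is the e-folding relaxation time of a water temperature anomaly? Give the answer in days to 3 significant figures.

Areal heat capacity C = ρ c_p D = 1020 × 4060 × 111 = 4.60×10^8 J m⁻² K⁻¹.
Relaxation time τ = C / λ = 4.60×10^8 / 22.8 = 2.02×10^7 s.
In days: 2.02×10^7 s / (86400 s/day) = 233 days.

233 days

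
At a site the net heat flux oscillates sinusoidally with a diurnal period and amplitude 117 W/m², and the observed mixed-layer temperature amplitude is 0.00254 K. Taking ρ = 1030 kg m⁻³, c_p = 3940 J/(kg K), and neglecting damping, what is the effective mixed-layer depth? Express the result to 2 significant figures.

160 m

ω = 2π / 86400 s = 7.27×10^-5 s⁻¹.
Required C = F₀ / (A ω) = 117 / (0.00254 × 7.27×10^-5) = 6.33×10^8 J/(m²·K).
D = C / (ρ c_p) = 6.33×10^8 / (1030 × 3940) = 156 m.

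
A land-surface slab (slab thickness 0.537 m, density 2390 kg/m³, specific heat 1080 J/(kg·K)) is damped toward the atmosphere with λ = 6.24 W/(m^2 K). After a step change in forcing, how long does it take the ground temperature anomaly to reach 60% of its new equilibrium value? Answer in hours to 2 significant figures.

57 hours

Areal heat capacity C = ρ c_p D = 2390 × 1080 × 0.537 = 1.39×10^6 J/(m^2 K).
τ = C / λ = 1.39×10^6 / 6.24 = 2.22×10^5 s.
Fraction reached: 1 − e^(−t/τ) = 0.60 ⇒ t = −τ ln(1 − 0.60) = τ × 0.916.
t = 2.04×10^5 s = 56.5 hours.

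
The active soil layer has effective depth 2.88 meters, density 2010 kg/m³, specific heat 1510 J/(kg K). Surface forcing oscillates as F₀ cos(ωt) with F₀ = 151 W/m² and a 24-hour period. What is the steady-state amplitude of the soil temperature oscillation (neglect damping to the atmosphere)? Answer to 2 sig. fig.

Areal heat capacity C = ρ c_p D = 2010 × 1510 × 2.88 = 8.74×10^6 J m⁻² K⁻¹.
Angular frequency ω = 2π / T = 2π / 86400 s = 7.27×10^-5 s⁻¹.
Cω = 8.74×10^6 × 7.27×10^-5 = 636 W/(m²·K).
Amplitude A = F₀ / (Cω) = 151 / 636 = 0.238 K.

0.24 K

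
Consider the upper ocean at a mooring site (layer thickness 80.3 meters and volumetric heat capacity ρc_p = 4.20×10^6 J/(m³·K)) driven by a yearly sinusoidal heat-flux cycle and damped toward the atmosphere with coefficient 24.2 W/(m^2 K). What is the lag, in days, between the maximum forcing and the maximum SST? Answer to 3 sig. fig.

71.2 days

Areal heat capacity C = ρc_p × D = 4.20×10^6 × 80.3 = 3.37×10^8 J/(m^2 K).
ω = 2π / 3.15×10^7 s = 1.99×10^-7 s⁻¹.
Phase lag φ = arctan(Cω/λ) = arctan(67.2/24.2) = 1.23 rad.
Time lag = φ / ω = 1.23 / 1.99×10^-7 = 6.15×10^6 s = 71.2 days.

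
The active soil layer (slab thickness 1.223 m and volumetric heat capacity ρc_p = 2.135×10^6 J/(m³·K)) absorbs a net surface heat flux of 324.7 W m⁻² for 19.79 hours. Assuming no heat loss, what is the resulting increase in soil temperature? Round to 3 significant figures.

Areal heat capacity C = ρc_p × D = 2.135×10^6 × 1.223 = 2.61×10^6 J/(m²·K).
Net heat input Q = F Δt = 324.7 × (19.79 hours × 3600 s/hour) = 2.31×10^7 J/m².
ΔT = Q / C = 2.31×10^7 / 2.61×10^6 = 8.86 K.

8.86 K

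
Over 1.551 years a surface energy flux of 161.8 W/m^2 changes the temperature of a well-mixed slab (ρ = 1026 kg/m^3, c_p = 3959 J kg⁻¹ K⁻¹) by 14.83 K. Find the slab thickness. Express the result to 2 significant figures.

130 m

Heat input Q = F Δt = 161.8 × 4.89×10^7 s = 7.92×10^9 J/m².
Required areal heat capacity C = Q / ΔT = 5.34×10^8 J/(m²·K).
Depth D = C / (ρ c_p) = 5.34×10^8 / (1026 × 3959) = 131 m.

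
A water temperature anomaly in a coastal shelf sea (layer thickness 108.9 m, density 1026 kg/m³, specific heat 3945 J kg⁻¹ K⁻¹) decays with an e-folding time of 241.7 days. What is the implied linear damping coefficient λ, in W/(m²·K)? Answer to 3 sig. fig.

21.1

Areal heat capacity C = ρ c_p D = 1026 × 3945 × 108.9 = 4.41×10^8 J/(m^2 K).
τ = 241.7 days = 2.09×10^7 s.
λ = C / τ = 4.41×10^8 / 2.09×10^7 = 21.1 W/(m²·K).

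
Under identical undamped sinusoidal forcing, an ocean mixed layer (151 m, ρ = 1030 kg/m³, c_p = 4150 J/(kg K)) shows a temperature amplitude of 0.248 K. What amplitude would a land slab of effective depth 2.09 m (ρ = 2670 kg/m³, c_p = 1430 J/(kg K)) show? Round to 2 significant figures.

C_ocean = 6.45×10^8 J/(m²·K); C_land = 7.98×10^6 J/(m²·K).
A ∝ 1/C ⇒ A_land = A_ocean × C_ocean/C_land = 0.248 × 80.9 = 20.1 K.

20 K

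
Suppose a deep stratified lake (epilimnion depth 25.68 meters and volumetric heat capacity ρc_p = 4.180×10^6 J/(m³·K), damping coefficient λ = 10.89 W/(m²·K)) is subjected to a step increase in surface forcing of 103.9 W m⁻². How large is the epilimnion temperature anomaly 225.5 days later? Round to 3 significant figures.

Areal heat capacity C = ρc_p × D = 4.180×10^6 × 25.68 = 1.07×10^8 J m⁻² K⁻¹.
τ = C / λ = 1.07×10^8 / 10.89 = 9.86×10^6 s.
Equilibrium anomaly ΔT_eq = F / λ = 103.9 / 10.89 = 9.54 K.
t = 225.5 days = 1.95×10^7 s, so t/τ = 1.98.
ΔT(t) = ΔT_eq (1 − e^(−t/τ)) = 9.54 × (1 − e^−1.98) = 8.22 K.

8.22 K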